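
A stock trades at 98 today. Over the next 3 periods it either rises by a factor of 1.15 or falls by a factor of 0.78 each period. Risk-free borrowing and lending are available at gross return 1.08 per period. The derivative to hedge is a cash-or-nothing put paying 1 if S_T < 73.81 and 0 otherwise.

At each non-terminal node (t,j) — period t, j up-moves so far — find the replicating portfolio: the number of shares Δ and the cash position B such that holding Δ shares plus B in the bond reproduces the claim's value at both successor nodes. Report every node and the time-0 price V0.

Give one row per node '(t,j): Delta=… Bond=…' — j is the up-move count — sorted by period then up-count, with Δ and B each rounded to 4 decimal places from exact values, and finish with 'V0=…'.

Since d<R<u, set p* = (R−d)/(u−d) = 0.8108; price each node as the discounted p*-expectation of its children.
Terminal values V(3,·): V(3,0)=1.0000, V(3,1)=1.0000, V(3,2)=0.0000, V(3,3)=0.0000
(2,0): S=59.6232. Δ = (V_up−V_dn)/(S_up−S_dn) = (1.0000−1.0000)/(68.5667−46.5061) = 0.0000. V = [p*·1.0000 + (1−p*)·1.0000]/1.08 = 0.9259. B = V − Δ·S = 0.9259.
(2,1): S=87.9060. Δ = (V_up−V_dn)/(S_up−S_dn) = (0.0000−1.0000)/(101.0919−68.5667) = -0.0307. V = [p*·0.0000 + (1−p*)·1.0000]/1.08 = 0.1752. B = V − Δ·S = 2.8779.
(2,2): S=129.6050. Δ = (V_up−V_dn)/(S_up−S_dn) = (0.0000−0.0000)/(149.0457−101.0919) = 0.0000. V = [p*·0.0000 + (1−p*)·0.0000]/1.08 = 0.0000. B = V − Δ·S = 0.0000.
(1,0): S=76.4400. Δ = (V_up−V_dn)/(S_up−S_dn) = (0.1752−0.9259)/(87.9060−59.6232) = -0.0265. V = [p*·0.1752 + (1−p*)·0.9259]/1.08 = 0.2937. B = V − Δ·S = 2.3228.
(1,1): S=112.7000. Δ = (V_up−V_dn)/(S_up−S_dn) = (0.0000−0.1752)/(129.6050−87.9060) = -0.0042. V = [p*·0.0000 + (1−p*)·0.1752]/1.08 = 0.0307. B = V − Δ·S = 0.5041.
(0,0): S=98.0000. Δ = (V_up−V_dn)/(S_up−S_dn) = (0.0307−0.2937)/(112.7000−76.4400) = -0.0073. V = [p*·0.0307 + (1−p*)·0.2937]/1.08 = 0.0745. B = V − Δ·S = 0.7854.
Root portfolio cost Δ·98+B reproduces V0=0.0745.

(0,0): Delta=-0.0073 Bond=0.7854
(1,0): Delta=-0.0265 Bond=2.3228
(1,1): Delta=-0.0042 Bond=0.5041
(2,0): Delta=0.0000 Bond=0.9259
(2,1): Delta=-0.0307 Bond=2.8779
(2,2): Delta=0.0000 Bond=0.0000
V0=0.0745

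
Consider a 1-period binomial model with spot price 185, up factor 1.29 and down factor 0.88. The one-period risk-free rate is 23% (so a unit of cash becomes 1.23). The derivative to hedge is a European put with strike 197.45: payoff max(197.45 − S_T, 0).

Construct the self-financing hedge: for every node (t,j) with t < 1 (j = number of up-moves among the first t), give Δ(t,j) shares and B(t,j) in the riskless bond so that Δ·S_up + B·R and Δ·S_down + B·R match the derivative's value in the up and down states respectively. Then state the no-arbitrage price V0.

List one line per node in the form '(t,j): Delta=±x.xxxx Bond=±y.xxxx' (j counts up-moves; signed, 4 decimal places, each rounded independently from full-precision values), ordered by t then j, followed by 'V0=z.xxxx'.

No-arbitrage ⇒ martingale measure with p* = (R−d)/(u−d) = 0.8537.
Payoff layer (t=1): V(1,0)=34.6500, V(1,1)=0.0000
(0,0): S=185.0000. Δ = (V_up−V_dn)/(S_up−S_dn) = (0.0000−34.6500)/(238.6500−162.8000) = -0.4568. V = [p*·0.0000 + (1−p*)·34.6500]/1.23 = 4.1225. B = V − Δ·S = 88.6347.
Self-financing check: at every node Δ·S+B equals the discounted successor values.

(0,0): Delta=-0.4568 Bond=88.6347
V0=4.1225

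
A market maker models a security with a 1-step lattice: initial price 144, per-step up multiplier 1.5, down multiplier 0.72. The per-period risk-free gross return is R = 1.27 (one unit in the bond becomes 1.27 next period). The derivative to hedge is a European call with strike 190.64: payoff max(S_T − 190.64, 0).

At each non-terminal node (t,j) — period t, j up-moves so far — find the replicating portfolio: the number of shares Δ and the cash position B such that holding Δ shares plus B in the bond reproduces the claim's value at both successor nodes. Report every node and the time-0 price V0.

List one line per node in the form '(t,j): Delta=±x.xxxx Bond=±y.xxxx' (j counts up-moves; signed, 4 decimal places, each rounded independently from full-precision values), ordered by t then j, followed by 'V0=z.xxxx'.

Under the risk-neutral measure, an up-move has probability p* = (R−d)/(u−d) = 0.7051 and values discount at R = 1.27.
Terminal values V(1,·): V(1,0)=0.0000, V(1,1)=25.3600
  t=0,j=0: stock 144.0000 → up 216.0000 (V=25.3600), down 103.6800 (V=0.0000). Price 14.0804; hedge Δ=0.2258, bond B=-18.4325.
Self-financing check: at every node Δ·S+B equals the discounted successor values.

(0,0): Delta=0.2258 Bond=-18.4325
V0=14.0804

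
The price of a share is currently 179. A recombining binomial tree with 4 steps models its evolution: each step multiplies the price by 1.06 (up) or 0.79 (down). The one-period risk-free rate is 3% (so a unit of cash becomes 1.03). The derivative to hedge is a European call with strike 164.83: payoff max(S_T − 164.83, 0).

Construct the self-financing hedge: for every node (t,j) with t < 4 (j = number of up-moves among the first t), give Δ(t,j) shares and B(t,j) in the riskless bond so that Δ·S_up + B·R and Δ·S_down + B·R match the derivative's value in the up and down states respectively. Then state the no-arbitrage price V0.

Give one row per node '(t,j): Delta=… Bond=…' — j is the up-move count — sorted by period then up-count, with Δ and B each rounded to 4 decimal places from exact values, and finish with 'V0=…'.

Risk-neutral probability p* = (R−d)/(u−d) = (1.03−0.79)/(1.06−0.79) = 0.8889.
Terminal values V(4,·): V(4,0)=0.0000, V(4,1)=0.0000, V(4,2)=0.0000, V(4,3)=3.5916, V(4,4)=61.1534
(3,0): S=88.2540. Δ = (V_up−V_dn)/(S_up−S_dn) = (0.0000−0.0000)/(93.5492−69.7206) = 0.0000. V = [p*·0.0000 + (1−p*)·0.0000]/1.03 = 0.0000. B = V − Δ·S = 0.0000.
(3,1): S=118.4167. Δ = (V_up−V_dn)/(S_up−S_dn) = (0.0000−0.0000)/(125.5217−93.5492) = 0.0000. V = [p*·0.0000 + (1−p*)·0.0000]/1.03 = 0.0000. B = V − Δ·S = 0.0000.
(3,2): S=158.8883. Δ = (V_up−V_dn)/(S_up−S_dn) = (3.5916−0.0000)/(168.4216−125.5217) = 0.0837. V = [p*·3.5916 + (1−p*)·0.0000]/1.03 = 3.0995. B = V − Δ·S = -10.2026.
(3,3): S=213.1919. Δ = (V_up−V_dn)/(S_up−S_dn) = (61.1534−3.5916)/(225.9834−168.4216) = 1.0000. V = [p*·61.1534 + (1−p*)·3.5916]/1.03 = 53.1627. B = V − Δ·S = -160.0291.
(2,0): S=111.7139. Δ = (V_up−V_dn)/(S_up−S_dn) = (0.0000−0.0000)/(118.4167−88.2540) = 0.0000. V = [p*·0.0000 + (1−p*)·0.0000]/1.03 = 0.0000. B = V − Δ·S = 0.0000.
(2,1): S=149.8946. Δ = (V_up−V_dn)/(S_up−S_dn) = (3.0995−0.0000)/(158.8883−118.4167) = 0.0766. V = [p*·3.0995 + (1−p*)·0.0000]/1.03 = 2.6749. B = V − Δ·S = -8.8048.
(2,2): S=201.1244. Δ = (V_up−V_dn)/(S_up−S_dn) = (53.1627−3.0995)/(213.1919−158.8883) = 0.9219. V = [p*·53.1627 + (1−p*)·3.0995]/1.03 = 46.2137. B = V − Δ·S = -139.2056.
(1,0): S=141.4100. Δ = (V_up−V_dn)/(S_up−S_dn) = (2.6749−0.0000)/(149.8946−111.7139) = 0.0701. V = [p*·2.6749 + (1−p*)·0.0000]/1.03 = 2.3084. B = V − Δ·S = -7.5986.
(1,1): S=189.7400. Δ = (V_up−V_dn)/(S_up−S_dn) = (46.2137−2.6749)/(201.1244−149.8946) = 0.8499. V = [p*·46.2137 + (1−p*)·2.6749]/1.03 = 40.1710. B = V − Δ·S = -121.0841.
(0,0): S=179.0000. Δ = (V_up−V_dn)/(S_up−S_dn) = (40.1710−2.3084)/(189.7400−141.4100) = 0.7834. V = [p*·40.1710 + (1−p*)·2.3084]/1.03 = 34.9165. B = V − Δ·S = -105.3151.
Root portfolio cost Δ·179+B reproduces V0=34.9165.

(0,0): Delta=0.7834 Bond=-105.3151
(1,0): Delta=0.0701 Bond=-7.5986
(1,1): Delta=0.8499 Bond=-121.0841
(2,0): Delta=0.0000 Bond=0.0000
(2,1): Delta=0.0766 Bond=-8.8048
(2,2): Delta=0.9219 Bond=-139.2056
(3,0): Delta=0.0000 Bond=0.0000
(3,1): Delta=0.0000 Bond=0.0000
(3,2): Delta=0.0837 Bond=-10.2026
(3,3): Delta=1.0000 Bond=-160.0291
V0=34.9165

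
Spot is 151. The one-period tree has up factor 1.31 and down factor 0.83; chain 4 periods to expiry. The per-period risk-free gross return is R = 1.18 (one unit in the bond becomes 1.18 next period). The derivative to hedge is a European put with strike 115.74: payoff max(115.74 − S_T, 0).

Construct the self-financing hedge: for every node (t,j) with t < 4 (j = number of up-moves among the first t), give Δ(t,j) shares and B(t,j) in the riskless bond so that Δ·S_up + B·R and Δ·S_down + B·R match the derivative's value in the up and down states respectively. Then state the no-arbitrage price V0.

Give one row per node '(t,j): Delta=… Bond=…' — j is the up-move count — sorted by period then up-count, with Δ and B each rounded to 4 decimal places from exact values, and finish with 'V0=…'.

No-arbitrage ⇒ martingale measure with p* = (R−d)/(u−d) = 0.7292.
Terminal payoffs: V(4,0)=44.0779, V(4,1)=2.6348, V(4,2)=0.0000, V(4,3)=0.0000, V(4,4)=0.0000
Node (3,0) S=86.3398: V=(p*·2.6348+(1−p*)·44.0779)/1.18=11.7449; Δ=(2.6348−44.0779)/(113.1052−71.6621)=-1.0000; B=V−Δ·S=98.0847
Node (3,1) S=136.2713: V=(p*·0.0000+(1−p*)·2.6348)/1.18=0.6047; Δ=(0.0000−2.6348)/(178.5154−113.1052)=-0.0403; B=V−Δ·S=6.0939
Node (3,2) S=215.0788: V=(p*·0.0000+(1−p*)·0.0000)/1.18=0.0000; Δ=(0.0000−0.0000)/(281.7532−178.5154)=0.0000; B=V−Δ·S=0.0000
Node (3,3) S=339.4617: V=(p*·0.0000+(1−p*)·0.0000)/1.18=0.0000; Δ=(0.0000−0.0000)/(444.6949−281.7532)=0.0000; B=V−Δ·S=0.0000
Node (2,0) S=104.0239: V=(p*·0.6047+(1−p*)·11.7449)/1.18=3.0694; Δ=(0.6047−11.7449)/(136.2713−86.3398)=-0.2231; B=V−Δ·S=26.2781
Node (2,1) S=164.1823: V=(p*·0.0000+(1−p*)·0.6047)/1.18=0.1388; Δ=(0.0000−0.6047)/(215.0788−136.2713)=-0.0077; B=V−Δ·S=1.3987
Node (2,2) S=259.1311: V=(p*·0.0000+(1−p*)·0.0000)/1.18=0.0000; Δ=(0.0000−0.0000)/(339.4617−215.0788)=0.0000; B=V−Δ·S=0.0000
Node (1,0) S=125.3300: V=(p*·0.1388+(1−p*)·3.0694)/1.18=0.7903; Δ=(0.1388−3.0694)/(164.1823−104.0239)=-0.0487; B=V−Δ·S=6.8956
Node (1,1) S=197.8100: V=(p*·0.0000+(1−p*)·0.1388)/1.18=0.0319; Δ=(0.0000−0.1388)/(259.1311−164.1823)=-0.0015; B=V−Δ·S=0.3210
Node (0,0) S=151.0000: V=(p*·0.0319+(1−p*)·0.7903)/1.18=0.2011; Δ=(0.0319−0.7903)/(197.8100−125.3300)=-0.0105; B=V−Δ·S=1.7811
Each (Δ,B) replicates both successor values, so the strategy is self-financing and V0 is arbitrage-free.

(0,0): Delta=-0.0105 Bond=1.7811
(1,0): Delta=-0.0487 Bond=6.8956
(1,1): Delta=-0.0015 Bond=0.3210
(2,0): Delta=-0.2231 Bond=26.2781
(2,1): Delta=-0.0077 Bond=1.3987
(2,2): Delta=0.0000 Bond=0.0000
(3,0): Delta=-1.0000 Bond=98.0847
(3,1): Delta=-0.0403 Bond=6.0939
(3,2): Delta=0.0000 Bond=0.0000
(3,3): Delta=0.0000 Bond=0.0000
V0=0.2011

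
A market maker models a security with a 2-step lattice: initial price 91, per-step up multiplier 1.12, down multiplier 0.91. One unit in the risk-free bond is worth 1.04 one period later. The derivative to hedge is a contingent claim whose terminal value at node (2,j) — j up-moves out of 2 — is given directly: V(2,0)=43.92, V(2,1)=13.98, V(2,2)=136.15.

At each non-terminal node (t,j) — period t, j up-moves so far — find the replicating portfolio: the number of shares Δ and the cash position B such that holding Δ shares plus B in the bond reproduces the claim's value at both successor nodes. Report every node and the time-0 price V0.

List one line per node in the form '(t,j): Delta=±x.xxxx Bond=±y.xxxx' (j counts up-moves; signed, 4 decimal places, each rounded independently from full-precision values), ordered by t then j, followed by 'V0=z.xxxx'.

No-arbitrage ⇒ martingale measure with p* = (R−d)/(u−d) = 0.6190.
Payoff layer (t=2): V(2,0)=43.9200, V(2,1)=13.9800, V(2,2)=136.1500
Node (1,0) S=82.8100: V=(p*·13.9800+(1−p*)·43.9200)/1.04=24.4093; Δ=(13.9800−43.9200)/(92.7472−75.3571)=-1.7217; B=V−Δ·S=166.9808
Node (1,1) S=101.9200: V=(p*·136.1500+(1−p*)·13.9800)/1.04=86.1625; Δ=(136.1500−13.9800)/(114.1504−92.7472)=5.7080; B=V−Δ·S=-495.5994
Node (0,0) S=91.0000: V=(p*·86.1625+(1−p*)·24.4093)/1.04=60.2284; Δ=(86.1625−24.4093)/(101.9200−82.8100)=3.2315; B=V−Δ·S=-233.8345
Root portfolio cost Δ·91+B reproduces V0=60.2284.

(0,0): Delta=3.2315 Bond=-233.8345
(1,0): Delta=-1.7217 Bond=166.9808
(1,1): Delta=5.7080 Bond=-495.5994
V0=60.2284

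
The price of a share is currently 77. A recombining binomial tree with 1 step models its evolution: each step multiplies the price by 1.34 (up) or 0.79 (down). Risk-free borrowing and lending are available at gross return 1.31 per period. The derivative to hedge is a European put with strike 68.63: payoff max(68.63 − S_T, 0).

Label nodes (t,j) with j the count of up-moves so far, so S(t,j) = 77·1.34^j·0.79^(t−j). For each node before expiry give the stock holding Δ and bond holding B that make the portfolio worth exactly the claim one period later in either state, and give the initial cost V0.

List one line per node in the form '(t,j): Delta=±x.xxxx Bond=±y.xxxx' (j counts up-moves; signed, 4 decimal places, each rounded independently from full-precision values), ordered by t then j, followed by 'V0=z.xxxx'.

The replicating-portfolio and risk-neutral prices coincide; use p* = (1.31−0.79)/(1.34−0.79) = 0.9455 for the latter.
At expiry t=1: V(1,0)=7.8000, V(1,1)=0.0000
Node (0,0) S=77.0000: V=(p*·0.0000+(1−p*)·7.8000)/1.31=0.3248; Δ=(0.0000−7.8000)/(103.1800−60.8300)=-0.1842; B=V−Δ·S=14.5066
The time-0 hedge costs 0.3248, which is the no-arbitrage price.

(0,0): Delta=-0.1842 Bond=14.5066
V0=0.3248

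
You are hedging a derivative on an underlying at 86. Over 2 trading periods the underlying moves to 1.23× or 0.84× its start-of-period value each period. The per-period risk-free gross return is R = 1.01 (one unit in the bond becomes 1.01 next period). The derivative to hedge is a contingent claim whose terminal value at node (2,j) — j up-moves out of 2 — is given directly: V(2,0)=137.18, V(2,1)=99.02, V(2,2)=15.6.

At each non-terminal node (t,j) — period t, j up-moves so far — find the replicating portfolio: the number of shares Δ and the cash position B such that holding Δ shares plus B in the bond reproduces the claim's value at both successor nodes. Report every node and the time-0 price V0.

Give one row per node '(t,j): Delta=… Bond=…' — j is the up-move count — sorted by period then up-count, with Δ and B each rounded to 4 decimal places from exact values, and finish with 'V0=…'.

The replicating-portfolio and risk-neutral prices coincide; use p* = (1.01−0.84)/(1.23−0.84) = 0.4359 for the latter.
Terminal payoffs: V(2,0)=137.1800, V(2,1)=99.0200, V(2,2)=15.6000
(1,0): S=72.2400. Δ = (V_up−V_dn)/(S_up−S_dn) = (99.0200−137.1800)/(88.8552−60.6816) = -1.3545. V = [p*·99.0200 + (1−p*)·137.1800]/1.01 = 119.3526. B = V − Δ·S = 217.1988.
(1,1): S=105.7800. Δ = (V_up−V_dn)/(S_up−S_dn) = (15.6000−99.0200)/(130.1094−88.8552) = -2.0221. V = [p*·15.6000 + (1−p*)·99.0200]/1.01 = 62.0371. B = V − Δ·S = 275.9345.
(0,0): S=86.0000. Δ = (V_up−V_dn)/(S_up−S_dn) = (62.0371−119.3526)/(105.7800−72.2400) = -1.7089. V = [p*·62.0371 + (1−p*)·119.3526]/1.01 = 93.4346. B = V − Δ·S = 240.3976.
Each (Δ,B) replicates both successor values, so the strategy is self-financing and V0 is arbitrage-free.

(0,0): Delta=-1.7089 Bond=240.3976
(1,0): Delta=-1.3545 Bond=217.1988
(1,1): Delta=-2.0221 Bond=275.9345
V0=93.4346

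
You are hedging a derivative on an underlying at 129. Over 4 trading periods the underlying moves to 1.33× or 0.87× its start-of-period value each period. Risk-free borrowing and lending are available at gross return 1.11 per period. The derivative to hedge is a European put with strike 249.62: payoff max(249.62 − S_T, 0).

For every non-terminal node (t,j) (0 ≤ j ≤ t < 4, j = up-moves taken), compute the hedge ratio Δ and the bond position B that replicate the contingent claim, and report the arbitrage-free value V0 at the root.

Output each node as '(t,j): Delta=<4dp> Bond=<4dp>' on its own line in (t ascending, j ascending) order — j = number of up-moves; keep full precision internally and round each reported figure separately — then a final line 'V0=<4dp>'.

No-arbitrage ⇒ martingale measure with p* = (R−d)/(u−d) = 0.5217.
At expiry t=4: V(4,0)=175.7162, V(4,1)=136.6406, V(4,2)=76.9044, V(4,3)=0.0000, V(4,4)=0.0000
  t=3,j=0: stock 84.9469 → up 112.9794 (V=136.6406), down 73.9038 (V=175.7162). Price 139.9360; hedge Δ=-1.0000, bond B=224.8829.
  t=3,j=1: stock 129.8613 → up 172.7156 (V=76.9044), down 112.9794 (V=136.6406). Price 95.0215; hedge Δ=-1.0000, bond B=224.8829.
  t=3,j=2: stock 198.5236 → up 264.0365 (V=0.0000), down 172.7156 (V=76.9044). Price 33.1355; hedge Δ=-0.8421, bond B=200.3190.
  t=3,j=3: stock 303.4902 → up 403.6419 (V=0.0000), down 264.0365 (V=0.0000). Price 0.0000; hedge Δ=0.0000, bond B=0.0000.
  t=2,j=0: stock 97.6401 → up 129.8613 (V=95.0215), down 84.9469 (V=139.9360). Price 104.9571; hedge Δ=-1.0000, bond B=202.5972.
  t=2,j=1: stock 149.2659 → up 198.5236 (V=33.1355), down 129.8613 (V=95.0215). Price 56.5164; hedge Δ=-0.9013, bond B=191.0513.
  t=2,j=2: stock 228.1881 → up 303.4902 (V=0.0000), down 198.5236 (V=33.1355). Price 14.2769; hedge Δ=-0.3157, bond B=86.3106.
  t=1,j=0: stock 112.2300 → up 149.2659 (V=56.5164), down 97.6401 (V=104.9571). Price 71.7871; hedge Δ=-0.9383, bond B=177.0930.
  t=1,j=1: stock 171.5700 → up 228.1881 (V=14.2769), down 149.2659 (V=56.5164). Price 31.0616; hedge Δ=-0.5352, bond B=122.8865.
  t=0,j=0: stock 129.0000 → up 171.5700 (V=31.0616), down 112.2300 (V=71.7871). Price 45.5306; hedge Δ=-0.6863, bond B=134.0643.
The time-0 hedge costs 45.5306, which is the no-arbitrage price.

(0,0): Delta=-0.6863 Bond=134.0643
(1,0): Delta=-0.9383 Bond=177.0930
(1,1): Delta=-0.5352 Bond=122.8865
(2,0): Delta=-1.0000 Bond=202.5972
(2,1): Delta=-0.9013 Bond=191.0513
(2,2): Delta=-0.3157 Bond=86.3106
(3,0): Delta=-1.0000 Bond=224.8829
(3,1): Delta=-1.0000 Bond=224.8829
(3,2): Delta=-0.8421 Bond=200.3190
(3,3): Delta=0.0000 Bond=0.0000
V0=45.5306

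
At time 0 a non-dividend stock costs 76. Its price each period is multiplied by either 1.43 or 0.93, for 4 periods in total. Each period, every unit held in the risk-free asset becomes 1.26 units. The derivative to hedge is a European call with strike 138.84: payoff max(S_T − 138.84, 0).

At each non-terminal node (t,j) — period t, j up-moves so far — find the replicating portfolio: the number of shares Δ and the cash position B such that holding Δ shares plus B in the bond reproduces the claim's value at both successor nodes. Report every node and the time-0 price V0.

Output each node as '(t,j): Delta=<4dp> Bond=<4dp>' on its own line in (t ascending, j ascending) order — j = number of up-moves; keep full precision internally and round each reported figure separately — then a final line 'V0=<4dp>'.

The replicating-portfolio and risk-neutral prices coincide; use p* = (1.26−0.93)/(1.43−0.93) = 0.6600 for the latter.
Terminal payoffs: V(4,0)=0.0000, V(4,1)=0.0000, V(4,2)=0.0000, V(4,3)=67.8430, V(4,4)=178.9628
(3,0): S=61.1311. Δ = (V_up−V_dn)/(S_up−S_dn) = (0.0000−0.0000)/(87.4175−56.8520) = 0.0000. V = [p*·0.0000 + (1−p*)·0.0000]/1.26 = 0.0000. B = V − Δ·S = 0.0000.
(3,1): S=93.9973. Δ = (V_up−V_dn)/(S_up−S_dn) = (0.0000−0.0000)/(134.4162−87.4175) = 0.0000. V = [p*·0.0000 + (1−p*)·0.0000]/1.26 = 0.0000. B = V − Δ·S = 0.0000.
(3,2): S=144.5335. Δ = (V_up−V_dn)/(S_up−S_dn) = (67.8430−0.0000)/(206.6830−134.4162) = 0.9388. V = [p*·67.8430 + (1−p*)·0.0000]/1.26 = 35.5368. B = V − Δ·S = -100.1491.
(3,3): S=222.2397. Δ = (V_up−V_dn)/(S_up−S_dn) = (178.9628−67.8430)/(317.8028−206.6830) = 1.0000. V = [p*·178.9628 + (1−p*)·67.8430]/1.26 = 112.0493. B = V − Δ·S = -110.1905.
(2,0): S=65.7324. Δ = (V_up−V_dn)/(S_up−S_dn) = (0.0000−0.0000)/(93.9973−61.1311) = 0.0000. V = [p*·0.0000 + (1−p*)·0.0000]/1.26 = 0.0000. B = V − Δ·S = 0.0000.
(2,1): S=101.0724. Δ = (V_up−V_dn)/(S_up−S_dn) = (35.5368−0.0000)/(144.5335−93.9973) = 0.7032. V = [p*·35.5368 + (1−p*)·0.0000]/1.26 = 18.6145. B = V − Δ·S = -52.4591.
(2,2): S=155.4124. Δ = (V_up−V_dn)/(S_up−S_dn) = (112.0493−35.5368)/(222.2397−144.5335) = 0.9846. V = [p*·112.0493 + (1−p*)·35.5368]/1.26 = 68.2818. B = V − Δ·S = -84.7432.
(1,0): S=70.6800. Δ = (V_up−V_dn)/(S_up−S_dn) = (18.6145−0.0000)/(101.0724−65.7324) = 0.5267. V = [p*·18.6145 + (1−p*)·0.0000]/1.26 = 9.7505. B = V − Δ·S = -27.4786.
(1,1): S=108.6800. Δ = (V_up−V_dn)/(S_up−S_dn) = (68.2818−18.6145)/(155.4124−101.0724) = 0.9140. V = [p*·68.2818 + (1−p*)·18.6145]/1.26 = 40.7896. B = V − Δ·S = -58.5449.
(0,0): S=76.0000. Δ = (V_up−V_dn)/(S_up−S_dn) = (40.7896−9.7505)/(108.6800−70.6800) = 0.8168. V = [p*·40.7896 + (1−p*)·9.7505]/1.26 = 23.9971. B = V − Δ·S = -38.0812.
The time-0 hedge costs 23.9971, which is the no-arbitrage price.

(0,0): Delta=0.8168 Bond=-38.0812
(1,0): Delta=0.5267 Bond=-27.4786
(1,1): Delta=0.9140 Bond=-58.5449
(2,0): Delta=0.0000 Bond=0.0000
(2,1): Delta=0.7032 Bond=-52.4591
(2,2): Delta=0.9846 Bond=-84.7432
(3,0): Delta=0.0000 Bond=0.0000
(3,1): Delta=0.0000 Bond=0.0000
(3,2): Delta=0.9388 Bond=-100.1491
(3,3): Delta=1.0000 Bond=-110.1905
V0=23.9971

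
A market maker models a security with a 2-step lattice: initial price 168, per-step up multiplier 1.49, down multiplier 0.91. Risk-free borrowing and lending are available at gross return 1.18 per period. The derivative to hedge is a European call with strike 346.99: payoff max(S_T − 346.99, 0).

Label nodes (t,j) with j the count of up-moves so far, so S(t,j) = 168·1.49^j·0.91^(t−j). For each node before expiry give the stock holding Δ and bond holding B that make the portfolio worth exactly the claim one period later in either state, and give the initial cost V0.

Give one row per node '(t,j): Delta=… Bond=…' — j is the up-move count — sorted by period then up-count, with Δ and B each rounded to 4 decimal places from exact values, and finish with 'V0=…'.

(0,0): Delta=0.1052 Bond=-13.6313
(1,0): Delta=0.0000 Bond=0.0000
(1,1): Delta=0.1790 Bond=-34.5529
V0=4.0445

Since d<R<u, set p* = (R−d)/(u−d) = 0.4655; price each node as the discounted p*-expectation of its children.
Terminal values V(2,·): V(2,0)=0.0000, V(2,1)=0.0000, V(2,2)=25.9868
  t=1,j=0: stock 152.8800 → up 227.7912 (V=0.0000), down 139.1208 (V=0.0000). Price 0.0000; hedge Δ=0.0000, bond B=0.0000.
  t=1,j=1: stock 250.3200 → up 372.9768 (V=25.9868), down 227.7912 (V=0.0000). Price 10.2520; hedge Δ=0.1790, bond B=-34.5529.
  t=0,j=0: stock 168.0000 → up 250.3200 (V=10.2520), down 152.8800 (V=0.0000). Price 4.0445; hedge Δ=0.1052, bond B=-13.6313.
Check: Δ(0,0)·S0 + B(0,0) = 4.0445 = V0.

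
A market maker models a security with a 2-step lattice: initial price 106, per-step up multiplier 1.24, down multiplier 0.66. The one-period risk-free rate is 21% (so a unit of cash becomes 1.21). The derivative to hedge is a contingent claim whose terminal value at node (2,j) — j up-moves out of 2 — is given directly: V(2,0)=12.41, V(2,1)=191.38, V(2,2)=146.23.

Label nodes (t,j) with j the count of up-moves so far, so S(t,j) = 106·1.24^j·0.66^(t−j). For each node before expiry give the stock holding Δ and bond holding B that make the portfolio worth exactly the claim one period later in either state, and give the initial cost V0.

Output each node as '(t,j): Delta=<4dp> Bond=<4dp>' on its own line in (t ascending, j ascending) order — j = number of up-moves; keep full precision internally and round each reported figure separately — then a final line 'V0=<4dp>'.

(0,0): Delta=-0.4511 Bond=150.4741
(1,0): Delta=4.4106 Bond=-158.0541
(1,1): Delta=-0.5922 Bond=200.6261
V0=102.6577

Under the risk-neutral measure, an up-move has probability p* = (R−d)/(u−d) = 0.9483 and values discount at R = 1.21.
At expiry t=2: V(2,0)=12.4100, V(2,1)=191.3800, V(2,2)=146.2300
(1,0): S=69.9600. Δ = (V_up−V_dn)/(S_up−S_dn) = (191.3800−12.4100)/(86.7504−46.1736) = 4.4106. V = [p*·191.3800 + (1−p*)·12.4100]/1.21 = 150.5148. B = V − Δ·S = -158.0541.
(1,1): S=131.4400. Δ = (V_up−V_dn)/(S_up−S_dn) = (146.2300−191.3800)/(162.9856−86.7504) = -0.5922. V = [p*·146.2300 + (1−p*)·191.3800]/1.21 = 122.7813. B = V − Δ·S = 200.6261.
(0,0): S=106.0000. Δ = (V_up−V_dn)/(S_up−S_dn) = (122.7813−150.5148)/(131.4400−69.9600) = -0.4511. V = [p*·122.7813 + (1−p*)·150.5148]/1.21 = 102.6577. B = V − Δ·S = 150.4741.
Each (Δ,B) replicates both successor values, so the strategy is self-financing and V0 is arbitrage-free.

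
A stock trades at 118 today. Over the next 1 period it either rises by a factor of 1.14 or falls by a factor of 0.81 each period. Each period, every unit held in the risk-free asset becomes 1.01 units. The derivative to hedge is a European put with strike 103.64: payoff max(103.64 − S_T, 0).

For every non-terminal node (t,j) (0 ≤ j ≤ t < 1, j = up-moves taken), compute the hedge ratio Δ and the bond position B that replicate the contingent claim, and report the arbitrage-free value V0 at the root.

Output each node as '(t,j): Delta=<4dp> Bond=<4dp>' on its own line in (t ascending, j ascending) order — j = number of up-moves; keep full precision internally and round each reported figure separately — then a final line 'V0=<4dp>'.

(0,0): Delta=-0.2070 Bond=27.5680
V0=3.1437

No-arbitrage ⇒ martingale measure with p* = (R−d)/(u−d) = 0.6061.
Terminal values V(1,·): V(1,0)=8.0600, V(1,1)=0.0000
Node (0,0) S=118.0000: V=(p*·0.0000+(1−p*)·8.0600)/1.01=3.1437; Δ=(0.0000−8.0600)/(134.5200−95.5800)=-0.2070; B=V−Δ·S=27.5680
Each (Δ,B) replicates both successor values, so the strategy is self-financing and V0 is arbitrage-free.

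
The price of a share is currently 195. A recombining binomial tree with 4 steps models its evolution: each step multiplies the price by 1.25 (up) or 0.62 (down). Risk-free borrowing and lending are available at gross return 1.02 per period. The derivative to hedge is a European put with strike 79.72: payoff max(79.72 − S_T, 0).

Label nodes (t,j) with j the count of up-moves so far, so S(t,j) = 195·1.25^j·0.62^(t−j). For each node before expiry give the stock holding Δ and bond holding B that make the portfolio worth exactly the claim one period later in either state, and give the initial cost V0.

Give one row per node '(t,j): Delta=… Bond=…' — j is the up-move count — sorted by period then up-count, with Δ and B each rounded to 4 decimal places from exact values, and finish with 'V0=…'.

No-arbitrage ⇒ martingale measure with p* = (R−d)/(u−d) = 0.6349.
Payoff layer (t=4): V(4,0)=50.9061, V(4,1)=21.6275, V(4,2)=0.0000, V(4,3)=0.0000, V(4,4)=0.0000
  t=3,j=0: stock 46.4740 → up 58.0924 (V=21.6275), down 28.8139 (V=50.9061). Price 31.6829; hedge Δ=-1.0000, bond B=78.1569.
  t=3,j=1: stock 93.6975 → up 117.1219 (V=0.0000), down 58.0924 (V=21.6275). Price 7.7410; hedge Δ=-0.3664, bond B=42.0704.
  t=3,j=2: stock 188.9062 → up 236.1328 (V=0.0000), down 117.1219 (V=0.0000). Price 0.0000; hedge Δ=0.0000, bond B=0.0000.
  t=3,j=3: stock 380.8594 → up 476.0742 (V=0.0000), down 236.1328 (V=0.0000). Price 0.0000; hedge Δ=0.0000, bond B=0.0000.
  t=2,j=0: stock 74.9580 → up 93.6975 (V=7.7410), down 46.4740 (V=31.6829). Price 16.1585; hedge Δ=-0.5070, bond B=54.1616.
  t=2,j=1: stock 151.1250 → up 188.9062 (V=0.0000), down 93.6975 (V=7.7410). Price 2.7706; hedge Δ=-0.0813, bond B=15.0579.
  t=2,j=2: stock 304.6875 → up 380.8594 (V=0.0000), down 188.9062 (V=0.0000). Price 0.0000; hedge Δ=0.0000, bond B=0.0000.
  t=1,j=0: stock 120.9000 → up 151.1250 (V=2.7706), down 74.9580 (V=16.1585). Price 7.5081; hedge Δ=-0.1758, bond B=28.7587.
  t=1,j=1: stock 243.7500 → up 304.6875 (V=0.0000), down 151.1250 (V=2.7706). Price 0.9917; hedge Δ=-0.0180, bond B=5.3895.
  t=0,j=0: stock 195.0000 → up 243.7500 (V=0.9917), down 120.9000 (V=7.5081). Price 3.3046; hedge Δ=-0.0530, bond B=13.6482.
Check: Δ(0,0)·S0 + B(0,0) = 3.3046 = V0.

(0,0): Delta=-0.0530 Bond=13.6482
(1,0): Delta=-0.1758 Bond=28.7587
(1,1): Delta=-0.0180 Bond=5.3895
(2,0): Delta=-0.5070 Bond=54.1616
(2,1): Delta=-0.0813 Bond=15.0579
(2,2): Delta=0.0000 Bond=0.0000
(3,0): Delta=-1.0000 Bond=78.1569
(3,1): Delta=-0.3664 Bond=42.0704
(3,2): Delta=0.0000 Bond=0.0000
(3,3): Delta=0.0000 Bond=0.0000
V0=3.3046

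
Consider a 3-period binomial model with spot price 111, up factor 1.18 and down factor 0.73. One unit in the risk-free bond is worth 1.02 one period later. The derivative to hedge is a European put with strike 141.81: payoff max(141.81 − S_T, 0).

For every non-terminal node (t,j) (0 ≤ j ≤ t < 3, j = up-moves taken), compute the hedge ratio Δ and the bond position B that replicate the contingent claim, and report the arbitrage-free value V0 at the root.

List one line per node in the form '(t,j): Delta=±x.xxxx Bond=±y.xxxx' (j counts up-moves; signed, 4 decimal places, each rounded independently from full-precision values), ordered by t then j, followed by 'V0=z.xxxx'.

(0,0): Delta=-0.6758 Bond=107.8765
(1,0): Delta=-1.0000 Bond=136.3033
(1,1): Delta=-0.5652 Bond=95.5406
(2,0): Delta=-1.0000 Bond=139.0294
(2,1): Delta=-1.0000 Bond=139.0294
(2,2): Delta=-0.4167 Bond=74.5118
V0=32.8619

Under the risk-neutral measure, an up-move has probability p* = (R−d)/(u−d) = 0.6444 and values discount at R = 1.02.
Payoff layer (t=3): V(3,0)=98.6291, V(3,1)=72.0108, V(3,2)=28.9838, V(3,3)=0.0000
  t=2,j=0: stock 59.1519 → up 69.7992 (V=72.0108), down 43.1809 (V=98.6291). Price 79.8775; hedge Δ=-1.0000, bond B=139.0294.
  t=2,j=1: stock 95.6154 → up 112.8262 (V=28.9838), down 69.7992 (V=72.0108). Price 43.4140; hedge Δ=-1.0000, bond B=139.0294.
  t=2,j=2: stock 154.5564 → up 182.3766 (V=0.0000), down 112.8262 (V=28.9838). Price 10.1033; hedge Δ=-0.4167, bond B=74.5118.
  t=1,j=0: stock 81.0300 → up 95.6154 (V=43.4140), down 59.1519 (V=79.8775). Price 55.2733; hedge Δ=-1.0000, bond B=136.3033.
  t=1,j=1: stock 130.9800 → up 154.5564 (V=10.1033), down 95.6154 (V=43.4140). Price 21.5168; hedge Δ=-0.5652, bond B=95.5406.
  t=0,j=0: stock 111.0000 → up 130.9800 (V=21.5168), down 81.0300 (V=55.2733). Price 32.8619; hedge Δ=-0.6758, bond B=107.8765.
Root portfolio cost Δ·111+B reproduces V0=32.8619.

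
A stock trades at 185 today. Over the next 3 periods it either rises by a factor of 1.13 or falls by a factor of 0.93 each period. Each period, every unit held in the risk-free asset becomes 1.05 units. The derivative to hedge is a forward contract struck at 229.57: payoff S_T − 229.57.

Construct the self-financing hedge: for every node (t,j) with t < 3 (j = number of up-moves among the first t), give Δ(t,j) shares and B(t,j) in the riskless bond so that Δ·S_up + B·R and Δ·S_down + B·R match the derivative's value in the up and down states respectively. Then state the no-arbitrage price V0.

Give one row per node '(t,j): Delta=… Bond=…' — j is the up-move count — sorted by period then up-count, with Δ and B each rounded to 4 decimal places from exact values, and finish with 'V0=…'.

(0,0): Delta=1.0000 Bond=-198.3112
(1,0): Delta=1.0000 Bond=-208.2268
(1,1): Delta=1.0000 Bond=-208.2268
(2,0): Delta=1.0000 Bond=-218.6381
(2,1): Delta=1.0000 Bond=-218.6381
(2,2): Delta=1.0000 Bond=-218.6381
V0=-13.3112

No-arbitrage ⇒ martingale measure with p* = (R−d)/(u−d) = 0.6000.
Terminal values V(3,·): V(3,0)=-80.7640, V(3,1)=-48.7627, V(3,2)=-9.8794, V(3,3)=37.3659
Node (2,0) S=160.0065: V=(p*·-48.7627+(1−p*)·-80.7640)/1.05=-58.6316; Δ=(-48.7627−-80.7640)/(180.8073−148.8060)=1.0000; B=V−Δ·S=-218.6381
Node (2,1) S=194.4165: V=(p*·-9.8794+(1−p*)·-48.7627)/1.05=-24.2216; Δ=(-9.8794−-48.7627)/(219.6906−180.8073)=1.0000; B=V−Δ·S=-218.6381
Node (2,2) S=236.2265: V=(p*·37.3659+(1−p*)·-9.8794)/1.05=17.5884; Δ=(37.3659−-9.8794)/(266.9359−219.6906)=1.0000; B=V−Δ·S=-218.6381
Node (1,0) S=172.0500: V=(p*·-24.2216+(1−p*)·-58.6316)/1.05=-36.1768; Δ=(-24.2216−-58.6316)/(194.4165−160.0065)=1.0000; B=V−Δ·S=-208.2268
Node (1,1) S=209.0500: V=(p*·17.5884+(1−p*)·-24.2216)/1.05=0.8232; Δ=(17.5884−-24.2216)/(236.2265−194.4165)=1.0000; B=V−Δ·S=-208.2268
Node (0,0) S=185.0000: V=(p*·0.8232+(1−p*)·-36.1768)/1.05=-13.3112; Δ=(0.8232−-36.1768)/(209.0500−172.0500)=1.0000; B=V−Δ·S=-198.3112
The time-0 hedge costs -13.3112, which is the no-arbitrage price.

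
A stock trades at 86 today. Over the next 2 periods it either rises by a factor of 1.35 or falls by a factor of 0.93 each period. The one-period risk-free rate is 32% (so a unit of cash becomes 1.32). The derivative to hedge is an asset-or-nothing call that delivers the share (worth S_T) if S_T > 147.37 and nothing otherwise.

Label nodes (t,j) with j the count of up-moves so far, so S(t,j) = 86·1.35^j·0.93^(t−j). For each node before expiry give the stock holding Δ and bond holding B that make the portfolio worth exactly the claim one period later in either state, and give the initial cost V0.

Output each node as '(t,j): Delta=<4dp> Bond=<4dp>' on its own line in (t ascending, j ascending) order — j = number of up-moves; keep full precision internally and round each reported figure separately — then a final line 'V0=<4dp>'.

No-arbitrage ⇒ martingale measure with p* = (R−d)/(u−d) = 0.9286.
Payoff layer (t=2): V(2,0)=0.0000, V(2,1)=0.0000, V(2,2)=156.7350
  t=1,j=0: stock 79.9800 → up 107.9730 (V=0.0000), down 74.3814 (V=0.0000). Price 0.0000; hedge Δ=0.0000, bond B=0.0000.
  t=1,j=1: stock 116.1000 → up 156.7350 (V=156.7350), down 107.9730 (V=0.0000). Price 110.2573; hedge Δ=3.2143, bond B=-262.9213.
  t=0,j=0: stock 86.0000 → up 116.1000 (V=110.2573), down 79.9800 (V=0.0000). Price 77.5620; hedge Δ=3.0525, bond B=-184.9554.
Check: Δ(0,0)·S0 + B(0,0) = 77.5620 = V0.

(0,0): Delta=3.0525 Bond=-184.9554
(1,0): Delta=0.0000 Bond=0.0000
(1,1): Delta=3.2143 Bond=-262.9213
V0=77.5620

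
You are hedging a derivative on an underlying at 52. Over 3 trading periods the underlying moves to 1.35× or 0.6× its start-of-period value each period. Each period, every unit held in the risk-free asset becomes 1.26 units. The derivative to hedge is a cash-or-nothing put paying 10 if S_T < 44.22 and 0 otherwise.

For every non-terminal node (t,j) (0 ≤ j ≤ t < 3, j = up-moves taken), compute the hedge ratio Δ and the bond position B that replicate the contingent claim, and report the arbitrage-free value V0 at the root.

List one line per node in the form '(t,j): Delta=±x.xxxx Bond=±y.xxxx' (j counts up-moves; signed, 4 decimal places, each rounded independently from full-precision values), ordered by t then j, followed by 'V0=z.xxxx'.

(0,0): Delta=-0.0341 Bond=1.9724
(1,0): Delta=-0.2985 Bond=10.7332
(1,1): Delta=-0.0181 Bond=1.3605
(2,0): Delta=0.0000 Bond=7.9365
(2,1): Delta=-0.3166 Bond=14.2857
(2,2): Delta=0.0000 Bond=0.0000
V0=0.1987

Risk-neutral probability p* = (R−d)/(u−d) = (1.26−0.6)/(1.35−0.6) = 0.8800.
Terminal values V(3,·): V(3,0)=10.0000, V(3,1)=10.0000, V(3,2)=0.0000, V(3,3)=0.0000
Node (2,0) S=18.7200: V=(p*·10.0000+(1−p*)·10.0000)/1.26=7.9365; Δ=(10.0000−10.0000)/(25.2720−11.2320)=0.0000; B=V−Δ·S=7.9365
Node (2,1) S=42.1200: V=(p*·0.0000+(1−p*)·10.0000)/1.26=0.9524; Δ=(0.0000−10.0000)/(56.8620−25.2720)=-0.3166; B=V−Δ·S=14.2857
Node (2,2) S=94.7700: V=(p*·0.0000+(1−p*)·0.0000)/1.26=0.0000; Δ=(0.0000−0.0000)/(127.9395−56.8620)=0.0000; B=V−Δ·S=0.0000
Node (1,0) S=31.2000: V=(p*·0.9524+(1−p*)·7.9365)/1.26=1.4210; Δ=(0.9524−7.9365)/(42.1200−18.7200)=-0.2985; B=V−Δ·S=10.7332
Node (1,1) S=70.2000: V=(p*·0.0000+(1−p*)·0.9524)/1.26=0.0907; Δ=(0.0000−0.9524)/(94.7700−42.1200)=-0.0181; B=V−Δ·S=1.3605
Node (0,0) S=52.0000: V=(p*·0.0907+(1−p*)·1.4210)/1.26=0.1987; Δ=(0.0907−1.4210)/(70.2000−31.2000)=-0.0341; B=V−Δ·S=1.9724
Check: Δ(0,0)·S0 + B(0,0) = 0.1987 = V0.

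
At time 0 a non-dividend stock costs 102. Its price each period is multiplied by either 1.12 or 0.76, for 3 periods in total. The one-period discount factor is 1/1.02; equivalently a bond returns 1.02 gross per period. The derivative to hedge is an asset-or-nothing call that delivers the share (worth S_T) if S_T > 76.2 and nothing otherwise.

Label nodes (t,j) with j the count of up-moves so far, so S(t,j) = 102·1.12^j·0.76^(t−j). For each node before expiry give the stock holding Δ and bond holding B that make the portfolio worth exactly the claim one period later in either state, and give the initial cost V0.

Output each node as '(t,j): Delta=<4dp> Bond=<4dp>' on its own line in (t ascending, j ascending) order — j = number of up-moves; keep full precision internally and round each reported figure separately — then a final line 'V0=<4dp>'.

Under the risk-neutral measure, an up-move has probability p* = (R−d)/(u−d) = 0.7222 and values discount at R = 1.02.
At expiry t=3: V(3,0)=0.0000, V(3,1)=0.0000, V(3,2)=97.2411, V(3,3)=143.3027
(2,0): S=58.9152. Δ = (V_up−V_dn)/(S_up−S_dn) = (0.0000−0.0000)/(65.9850−44.7756) = 0.0000. V = [p*·0.0000 + (1−p*)·0.0000]/1.02 = 0.0000. B = V − Δ·S = 0.0000.
(2,1): S=86.8224. Δ = (V_up−V_dn)/(S_up−S_dn) = (97.2411−0.0000)/(97.2411−65.9850) = 3.1111. V = [p*·97.2411 + (1−p*)·0.0000]/1.02 = 68.8526. B = V − Δ·S = -201.2615.
(2,2): S=127.9488. Δ = (V_up−V_dn)/(S_up−S_dn) = (143.3027−97.2411)/(143.3027−97.2411) = 1.0000. V = [p*·143.3027 + (1−p*)·97.2411]/1.02 = 127.9488. B = V − Δ·S = 0.0000.
(1,0): S=77.5200. Δ = (V_up−V_dn)/(S_up−S_dn) = (68.8526−0.0000)/(86.8224−58.9152) = 2.4672. V = [p*·68.8526 + (1−p*)·0.0000]/1.02 = 48.7519. B = V − Δ·S = -142.5054.
(1,1): S=114.2400. Δ = (V_up−V_dn)/(S_up−S_dn) = (127.9488−68.8526)/(127.9488−86.8224) = 1.4369. V = [p*·127.9488 + (1−p*)·68.8526]/1.02 = 109.3463. B = V − Δ·S = -54.8098.
(0,0): S=102.0000. Δ = (V_up−V_dn)/(S_up−S_dn) = (109.3463−48.7519)/(114.2400−77.5200) = 1.6502. V = [p*·109.3463 + (1−p*)·48.7519]/1.02 = 90.7005. B = V − Δ·S = -77.6173.
The time-0 hedge costs 90.7005, which is the no-arbitrage price.

(0,0): Delta=1.6502 Bond=-77.6173
(1,0): Delta=2.4672 Bond=-142.5054
(1,1): Delta=1.4369 Bond=-54.8098
(2,0): Delta=0.0000 Bond=0.0000
(2,1): Delta=3.1111 Bond=-201.2615
(2,2): Delta=1.0000 Bond=0.0000
V0=90.7005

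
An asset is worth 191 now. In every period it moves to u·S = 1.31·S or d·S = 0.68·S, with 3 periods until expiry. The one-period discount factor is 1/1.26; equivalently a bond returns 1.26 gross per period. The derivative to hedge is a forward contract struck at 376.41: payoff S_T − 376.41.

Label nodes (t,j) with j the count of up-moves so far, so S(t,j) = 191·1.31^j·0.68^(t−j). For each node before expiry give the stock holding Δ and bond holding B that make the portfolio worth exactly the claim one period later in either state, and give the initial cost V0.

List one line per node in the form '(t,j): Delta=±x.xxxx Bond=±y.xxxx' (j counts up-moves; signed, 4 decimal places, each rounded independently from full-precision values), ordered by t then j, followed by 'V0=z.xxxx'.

Risk-neutral probability p* = (R−d)/(u−d) = (1.26−0.68)/(1.31−0.68) = 0.9206.
Payoff layer (t=3): V(3,0)=-316.3535, V(3,1)=-260.7129, V(3,2)=-153.5229, V(3,3)=52.9754
  t=2,j=0: stock 88.3184 → up 115.6971 (V=-260.7129), down 60.0565 (V=-316.3535). Price -210.4197; hedge Δ=1.0000, bond B=-298.7381.
  t=2,j=1: stock 170.1428 → up 222.8871 (V=-153.5229), down 115.6971 (V=-260.7129). Price -128.5953; hedge Δ=1.0000, bond B=-298.7381.
  t=2,j=2: stock 327.7751 → up 429.3854 (V=52.9754), down 222.8871 (V=-153.5229). Price 29.0370; hedge Δ=1.0000, bond B=-298.7381.
  t=1,j=0: stock 129.8800 → up 170.1428 (V=-128.5953), down 88.3184 (V=-210.4197). Price -107.2137; hedge Δ=1.0000, bond B=-237.0937.
  t=1,j=1: stock 250.2100 → up 327.7751 (V=29.0370), down 170.1428 (V=-128.5953). Price 13.1163; hedge Δ=1.0000, bond B=-237.0937.
  t=0,j=0: stock 191.0000 → up 250.2100 (V=13.1163), down 129.8800 (V=-107.2137). Price 2.8304; hedge Δ=1.0000, bond B=-188.1696.
The time-0 hedge costs 2.8304, which is the no-arbitrage price.

(0,0): Delta=1.0000 Bond=-188.1696
(1,0): Delta=1.0000 Bond=-237.0937
(1,1): Delta=1.0000 Bond=-237.0937
(2,0): Delta=1.0000 Bond=-298.7381
(2,1): Delta=1.0000 Bond=-298.7381
(2,2): Delta=1.0000 Bond=-298.7381
V0=2.8304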